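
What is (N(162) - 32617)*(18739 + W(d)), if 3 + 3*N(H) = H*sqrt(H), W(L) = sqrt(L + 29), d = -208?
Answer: -2*(16309 - 243*sqrt(2))*(18739 + I*sqrt(179)) ≈ -5.9835e+8 - 4.272e+5*I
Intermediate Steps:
W(L) = sqrt(29 + L)
N(H) = -1 + H**(3/2)/3 (N(H) = -1 + (H*sqrt(H))/3 = -1 + H**(3/2)/3)
(N(162) - 32617)*(18739 + W(d)) = ((-1 + 162**(3/2)/3) - 32617)*(18739 + sqrt(29 - 208)) = ((-1 + (1458*sqrt(2))/3) - 32617)*(18739 + sqrt(-179)) = ((-1 + 486*sqrt(2)) - 32617)*(18739 + I*sqrt(179)) = (-32618 + 486*sqrt(2))*(18739 + I*sqrt(179))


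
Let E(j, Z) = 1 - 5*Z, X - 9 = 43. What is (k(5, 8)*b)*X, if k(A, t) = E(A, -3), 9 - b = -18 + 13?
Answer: 11648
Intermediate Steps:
X = 52 (X = 9 + 43 = 52)
b = 14 (b = 9 - (-18 + 13) = 9 - 1*(-5) = 9 + 5 = 14)
k(A, t) = 16 (k(A, t) = 1 - 5*(-3) = 1 + 15 = 16)
(k(5, 8)*b)*X = (16*14)*52 = 224*52 = 11648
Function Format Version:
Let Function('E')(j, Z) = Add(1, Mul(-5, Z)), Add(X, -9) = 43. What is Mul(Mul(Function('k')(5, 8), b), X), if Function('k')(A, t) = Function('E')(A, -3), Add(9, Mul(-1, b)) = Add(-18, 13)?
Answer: 11648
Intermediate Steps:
X = 52 (X = Add(9, 43) = 52)
b = 14 (b = Add(9, Mul(-1, Add(-18, 13))) = Add(9, Mul(-1, -5)) = Add(9, 5) = 14)
Function('k')(A, t) = 16 (Function('k')(A, t) = Add(1, Mul(-5, -3)) = Add(1, 15) = 16)
Mul(Mul(Function('k')(5, 8), b), X) = Mul(Mul(16, 14), 52) = Mul(224, 52) = 11648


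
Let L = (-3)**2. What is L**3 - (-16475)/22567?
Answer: 16467818/22567 ≈ 729.73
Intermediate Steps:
L = 9
L**3 - (-16475)/22567 = 9**3 - (-16475)/22567 = 729 - (-16475)/22567 = 729 - 1*(-16475/22567) = 729 + 16475/22567 = 16467818/22567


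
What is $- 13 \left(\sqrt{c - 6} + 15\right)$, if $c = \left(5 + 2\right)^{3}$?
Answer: $-195 - 13 \sqrt{337} \approx -433.65$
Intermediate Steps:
$c = 343$ ($c = 7^{3} = 343$)
$- 13 \left(\sqrt{c - 6} + 15\right) = - 13 \left(\sqrt{343 - 6} + 15\right) = - 13 \left(\sqrt{337} + 15\right) = - 13 \left(15 + \sqrt{337}\right) = -195 - 13 \sqrt{337}$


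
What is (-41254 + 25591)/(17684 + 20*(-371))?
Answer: -15663/10264 ≈ -1.5260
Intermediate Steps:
(-41254 + 25591)/(17684 + 20*(-371)) = -15663/(17684 - 7420) = -15663/10264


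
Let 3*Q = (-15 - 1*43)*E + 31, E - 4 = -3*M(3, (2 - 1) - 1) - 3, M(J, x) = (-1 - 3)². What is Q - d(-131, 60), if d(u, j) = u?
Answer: 1050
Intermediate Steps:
M(J, x) = 16 (M(J, x) = (-4)² = 16)
E = -47 (E = 4 + (-3*16 - 3) = 4 + (-48 - 3) = 4 - 51 = -47)
Q = 919 (Q = ((-15 - 1*43)*(-47) + 31)/3 = ((-15 - 43)*(-47) + 31)/3 = (-58*(-47) + 31)/3 = (2726 + 31)/3 = (⅓)*2757 = 919)
Q - d(-131, 60) = 919 - 1*(-131) = 919 + 131 = 1050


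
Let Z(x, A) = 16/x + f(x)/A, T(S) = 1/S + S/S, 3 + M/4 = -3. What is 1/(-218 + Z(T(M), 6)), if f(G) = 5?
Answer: -138/27665 ≈ -0.0049883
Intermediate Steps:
M = -24 (M = -12 + 4*(-3) = -12 - 12 = -24)
T(S) = 1 + 1/S (T(S) = 1/S + 1 = 1 + 1/S)
Z(x, A) = 5/A + 16/x (Z(x, A) = 16/x + 5/A = 5/A + 16/x)
1/(-218 + Z(T(M), 6)) = 1/(-218 + (5/6 + 16/(((1 - 24)/(-24))))) = 1/(-218 + (5*(⅙) + 16/((-1/24*(-23))))) = 1/(-218 + (⅚ + 16/(23/24))) = 1/(-218 + (⅚ + 16*(24/23))) = 1/(-218 + (⅚ + 384/23)) = 1/(-218 + 2419/138) = 1/(-27665/138) = -138/27665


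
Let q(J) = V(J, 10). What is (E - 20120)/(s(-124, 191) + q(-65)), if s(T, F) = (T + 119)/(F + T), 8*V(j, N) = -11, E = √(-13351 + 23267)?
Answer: 10784320/777 - 1072*√2479/777 ≈ 13811.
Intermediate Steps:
E = 2*√2479 (E = √9916 = 2*√2479 ≈ 99.579)
V(j, N) = -11/8 (V(j, N) = (⅛)*(-11) = -11/8)
q(J) = -11/8
s(T, F) = (119 + T)/(F + T)
(E - 20120)/(s(-124, 191) + q(-65)) = (2*√2479 - 20120)/((119 - 124)/(191 - 124) - 11/8) = (-20120 + 2*√2479)/(-5/67 - 11/8) = (-20120 + 2*√2479)/(-777/536) = (-20120 + 2*√2479)*(-536/777) = 10784320/777 - 1072*√2479/777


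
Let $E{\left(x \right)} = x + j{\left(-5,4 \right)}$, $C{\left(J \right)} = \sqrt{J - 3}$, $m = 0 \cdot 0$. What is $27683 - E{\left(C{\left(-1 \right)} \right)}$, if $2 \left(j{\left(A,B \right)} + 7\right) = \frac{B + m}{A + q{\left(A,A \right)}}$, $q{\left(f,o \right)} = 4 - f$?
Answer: $\frac{55379}{2} - 2 i \approx 27690.0 - 2.0 i$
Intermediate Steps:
$m = 0$
$j{\left(A,B \right)} = -7 + \frac{B}{8}$ ($j{\left(A,B \right)} = -7 + \frac{\left(B + 0\right) \frac{1}{A - \left(-4 + A\right)}}{2} = -7 + \frac{B \frac{1}{4}}{2} = -7 + \frac{\frac{1}{4} B}{2} = -7 + \frac{B}{8}$)
$C{\left(J \right)} = \sqrt{-3 + J}$
$E{\left(x \right)} = - \frac{13}{2} + x$ ($E{\left(x \right)} = x + \left(-7 + \frac{1}{8} \cdot 4\right) = x + \left(-7 + \frac{1}{2}\right) = x - \frac{13}{2} = - \frac{13}{2} + x$)
$27683 - E{\left(C{\left(-1 \right)} \right)} = 27683 - \left(- \frac{13}{2} + \sqrt{-3 - 1}\right) = 27683 - \left(- \frac{13}{2} + \sqrt{-4}\right) = 27683 - \left(- \frac{13}{2} + 2 i\right) = 27683 + \left(\frac{13}{2} - 2 i\right) = \frac{55379}{2} - 2 i$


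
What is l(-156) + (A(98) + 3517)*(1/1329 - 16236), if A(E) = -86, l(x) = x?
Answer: -74033100457/1329 ≈ -5.5706e+7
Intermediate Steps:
l(-156) + (A(98) + 3517)*(1/1329 - 16236) = -156 + (-86 + 3517)*(1/1329 - 16236) = -156 + 3431*(1/1329 - 16236) = -156 + 3431*(-21577643/1329) = -156 - 74032893133/1329 = -74033100457/1329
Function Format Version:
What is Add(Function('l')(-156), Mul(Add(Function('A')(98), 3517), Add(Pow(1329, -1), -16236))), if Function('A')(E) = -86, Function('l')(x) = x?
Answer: Rational(-74033100457, 1329) ≈ -5.5706e+7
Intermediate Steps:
Add(Function('l')(-156), Mul(Add(Function('A')(98), 3517), Add(Pow(1329, -1), -16236))) = Add(-156, Mul(Add(-86, 3517), Add(Pow(1329, -1), -16236))) = Add(-156, Mul(3431, Add(Rational(1, 1329), -16236))) = Add(-156, Mul(3431, Rational(-21577643, 1329))) = Add(-156, Rational(-74032893133, 1329)) = Rational(-74033100457, 1329)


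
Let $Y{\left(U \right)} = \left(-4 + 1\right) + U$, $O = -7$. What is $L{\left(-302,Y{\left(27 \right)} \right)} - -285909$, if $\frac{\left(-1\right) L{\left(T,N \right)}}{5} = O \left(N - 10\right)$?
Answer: $286399$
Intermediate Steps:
$Y{\left(U \right)} = -3 + U$
$L{\left(T,N \right)} = -350 + 35 N$ ($L{\left(T,N \right)} = - 5 \left(- 7 \left(N - 10\right)\right) = - 5 \left(- 7 \left(-10 + N\right)\right) = - 5 \left(70 - 7 N\right) = -350 + 35 N$)
$L{\left(-302,Y{\left(27 \right)} \right)} - -285909 = \left(-350 + 35 \left(-3 + 27\right)\right) - -285909 = \left(-350 + 35 \cdot 24\right) + 285909 = \left(-350 + 840\right) + 285909 = 490 + 285909 = 286399$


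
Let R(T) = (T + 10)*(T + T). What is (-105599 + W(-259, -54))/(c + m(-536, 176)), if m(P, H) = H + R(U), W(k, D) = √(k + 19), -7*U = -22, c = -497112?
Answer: 5174351/24345816 - 49*I*√15/6086454 ≈ 0.21254 - 3.118e-5*I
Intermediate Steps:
U = 22/7 (U = -⅐*(-22) = 22/7 ≈ 3.1429)
R(T) = 2*T*(10 + T) (R(T) = (10 + T)*(2*T) = 2*T*(10 + T))
W(k, D) = √(19 + k)
m(P, H) = 4048/49 + H (m(P, H) = H + 2*(22/7)*(10 + 22/7) = H + 2*(22/7)*(92/7) = H + 4048/49 = 4048/49 + H)
(-105599 + W(-259, -54))/(c + m(-536, 176)) = (-105599 + √(19 - 259))/(-497112 + (4048/49 + 176)) = (-105599 + √(-240))/(-497112 + 12672/49) = (-105599 + 4*I*√15)/(-24345816/49) = (-105599 + 4*I*√15)*(-49/24345816) = 5174351/24345816 - 49*I*√15/6086454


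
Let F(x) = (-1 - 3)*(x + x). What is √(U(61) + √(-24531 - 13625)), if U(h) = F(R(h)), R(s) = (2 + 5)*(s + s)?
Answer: √(-6832 + 2*I*√9539) ≈ 1.181 + 82.664*I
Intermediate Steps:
R(s) = 14*s (R(s) = 7*(2*s) = 14*s)
F(x) = -8*x
U(h) = -112*h
√(U(61) + √(-24531 - 13625)) = √(-112*61 + √(-24531 - 13625)) = √(-6832 + √(-38156)) = √(-6832 + 2*I*√9539)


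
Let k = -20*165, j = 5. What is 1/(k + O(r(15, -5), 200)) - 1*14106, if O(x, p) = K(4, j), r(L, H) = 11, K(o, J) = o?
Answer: -46493377/3296 ≈ -14106.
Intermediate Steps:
O(x, p) = 4
k = -3300
1/(k + O(r(15, -5), 200)) - 1*14106 = 1/(-3300 + 4) - 1*14106 = 1/(-3296) - 14106 = -1/3296 - 14106 = -46493377/3296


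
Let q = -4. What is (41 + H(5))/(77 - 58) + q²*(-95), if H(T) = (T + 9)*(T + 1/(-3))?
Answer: -86321/57 ≈ -1514.4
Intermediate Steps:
H(T) = (9 + T)*(-⅓ + T) (H(T) = (9 + T)*(T + 1*(-⅓)) = (9 + T)*(T - ⅓) = (9 + T)*(-⅓ + T))
(41 + H(5))/(77 - 58) + q²*(-95) = (41 + (-3 + 5² + (26/3)*5))/(77 - 58) + (-4)²*(-95) = (41 + (-3 + 25 + 130/3))/19 + 16*(-95) = (41 + 196/3)*(1/19) - 1520 = (319/3)*(1/19) - 1520 = 319/57 - 1520 = -86321/57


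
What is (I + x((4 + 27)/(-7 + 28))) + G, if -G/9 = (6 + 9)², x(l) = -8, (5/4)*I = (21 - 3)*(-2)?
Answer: -10309/5 ≈ -2061.8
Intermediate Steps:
I = -144/5 (I = 4*((21 - 3)*(-2))/5 = 4*(18*(-2))/5 = (⅘)*(-36) = -144/5 ≈ -28.800)
G = -2025 (G = -9*(6 + 9)² = -9*15² = -9*225 = -2025)
(I + x((4 + 27)/(-7 + 28))) + G = (-144/5 - 8) - 2025 = -184/5 - 2025 = -10309/5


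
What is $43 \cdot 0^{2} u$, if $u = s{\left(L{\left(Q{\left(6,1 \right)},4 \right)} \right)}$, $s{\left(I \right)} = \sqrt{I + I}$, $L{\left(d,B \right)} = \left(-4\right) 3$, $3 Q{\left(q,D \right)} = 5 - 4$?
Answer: $0$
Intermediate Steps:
$Q{\left(q,D \right)} = \frac{1}{3}$ ($Q{\left(q,D \right)} = \frac{5 - 4}{3} = \frac{1}{3} \cdot 1 = \frac{1}{3}$)
$L{\left(d,B \right)} = -12$
$s{\left(I \right)} = \sqrt{2} \sqrt{I}$ ($s{\left(I \right)} = \sqrt{2 I} = \sqrt{2} \sqrt{I}$)
$u = 2 i \sqrt{6}$ ($u = \sqrt{2} \sqrt{-12} = \sqrt{2} \cdot 2 i \sqrt{3} = 2 i \sqrt{6} \approx 4.899 i$)
$43 \cdot 0^{2} u = 43 \cdot 0^{2} \cdot 2 i \sqrt{6} = 43 \cdot 0 \cdot 2 i \sqrt{6} = 0 \cdot 2 i \sqrt{6} = 0$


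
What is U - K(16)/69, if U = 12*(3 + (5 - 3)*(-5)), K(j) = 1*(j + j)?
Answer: -5828/69 ≈ -84.464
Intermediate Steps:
K(j) = 2*j (K(j) = 1*(2*j) = 2*j)
U = -84 (U = 12*(3 + 2*(-5)) = 12*(3 - 10) = 12*(-7) = -84)
U - K(16)/69 = -84 - 2*16/69 = -84 - 32/69 = -5828/69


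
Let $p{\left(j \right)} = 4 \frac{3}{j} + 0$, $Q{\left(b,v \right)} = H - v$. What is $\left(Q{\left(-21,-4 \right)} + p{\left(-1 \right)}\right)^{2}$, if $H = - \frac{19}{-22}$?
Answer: $\frac{24649}{484} \approx 50.928$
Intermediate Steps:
$H = \frac{19}{22}$ ($H = \left(-19\right) \left(- \frac{1}{22}\right) = \frac{19}{22} \approx 0.86364$)
$Q{\left(b,v \right)} = \frac{19}{22} - v$
$p{\left(j \right)} = \frac{12}{j}$ ($p{\left(j \right)} = \frac{12}{j} + 0 = \frac{12}{j}$)
$\left(Q{\left(-21,-4 \right)} + p{\left(-1 \right)}\right)^{2} = \left(\left(\frac{19}{22} - -4\right) + \frac{12}{-1}\right)^{2} = \left(\left(\frac{19}{22} + 4\right) + 12 \left(-1\right)\right)^{2} = \left(\frac{107}{22} - 12\right)^{2} = \left(- \frac{157}{22}\right)^{2} = \frac{24649}{484}$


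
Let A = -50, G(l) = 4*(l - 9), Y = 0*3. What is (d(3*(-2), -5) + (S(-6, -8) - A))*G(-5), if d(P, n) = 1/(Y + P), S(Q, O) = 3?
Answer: -8876/3 ≈ -2958.7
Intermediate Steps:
Y = 0
G(l) = -36 + 4*l (G(l) = 4*(-9 + l) = -36 + 4*l)
d(P, n) = 1/P (d(P, n) = 1/(0 + P) = 1/P)
(d(3*(-2), -5) + (S(-6, -8) - A))*G(-5) = (1/(3*(-2)) + (3 - 1*(-50)))*(-36 + 4*(-5)) = (1/(-6) + (3 + 50))*(-36 - 20) = (-1/6 + 53)*(-56) = (317/6)*(-56) = -8876/3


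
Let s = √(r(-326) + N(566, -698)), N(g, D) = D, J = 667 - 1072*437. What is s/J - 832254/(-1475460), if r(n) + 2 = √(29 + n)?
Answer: 138709/245910 - √(-700 + 3*I*√33)/467797 ≈ 0.56406 - 5.6562e-5*I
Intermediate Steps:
J = -467797 (J = 667 - 468464 = -467797)
r(n) = -2 + √(29 + n)
s = √(-700 + 3*I*√33) (s = √((-2 + √(29 - 326)) - 698) = √((-2 + √(-297)) - 698) = √((-2 + 3*I*√33) - 698) = √(-700 + 3*I*√33) ≈ 0.3257 + 26.46*I)
s/J - 832254/(-1475460) = √(-700 + 3*I*√33)/(-467797) - 832254/(-1475460) = √(-700 + 3*I*√33)*(-1/467797) - 832254*(-1/1475460) = -√(-700 + 3*I*√33)/467797 + 138709/245910 = 138709/245910 - √(-700 + 3*I*√33)/467797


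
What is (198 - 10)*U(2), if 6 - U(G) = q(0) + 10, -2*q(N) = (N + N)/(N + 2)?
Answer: -752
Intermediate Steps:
q(N) = -N/(2 + N) (q(N) = -(N + N)/(2*(N + 2)) = -2*N/(2*(2 + N)) = -N/(2 + N))
U(G) = -4 (U(G) = 6 - (-1*0/(2 + 0) + 10) = 6 - (-1*0/2 + 10) = 6 - (-1*0*½ + 10) = 6 - (0 + 10) = 6 - 1*10 = 6 - 10 = -4)
(198 - 10)*U(2) = (198 - 10)*(-4) = 188*(-4) = -752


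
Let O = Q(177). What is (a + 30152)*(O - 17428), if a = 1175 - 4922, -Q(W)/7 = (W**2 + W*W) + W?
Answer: -12074293565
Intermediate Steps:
Q(W) = -14*W**2 - 7*W (Q(W) = -7*((W**2 + W*W) + W) = -7*((W**2 + W**2) + W) = -7*(2*W**2 + W) = -7*(W + 2*W**2) = -14*W**2 - 7*W)
a = -3747
O = -439845 (O = -7*177*(1 + 2*177) = -7*177*(1 + 354) = -7*177*355 = -439845)
(a + 30152)*(O - 17428) = (-3747 + 30152)*(-439845 - 17428) = 26405*(-457273) = -12074293565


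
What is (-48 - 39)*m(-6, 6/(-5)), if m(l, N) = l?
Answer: 522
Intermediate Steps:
(-48 - 39)*m(-6, 6/(-5)) = (-48 - 39)*(-6) = -87*(-6) = 522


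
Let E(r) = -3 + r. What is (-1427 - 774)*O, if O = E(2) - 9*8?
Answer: 160673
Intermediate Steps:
O = -73 (O = (-3 + 2) - 9*8 = -1 - 72 = -73)
(-1427 - 774)*O = (-1427 - 774)*(-73) = -2201*(-73) = 160673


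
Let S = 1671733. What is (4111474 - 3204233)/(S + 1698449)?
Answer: 19303/71706 ≈ 0.26920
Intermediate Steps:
(4111474 - 3204233)/(S + 1698449) = (4111474 - 3204233)/(1671733 + 1698449) = 907241/3370182 = 907241*(1/3370182) = 19303/71706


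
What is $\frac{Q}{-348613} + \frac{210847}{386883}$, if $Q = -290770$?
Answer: $\frac{298552127}{216488673} \approx 1.3791$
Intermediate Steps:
$\frac{Q}{-348613} + \frac{210847}{386883} = - \frac{290770}{-348613} + \frac{210847}{386883} = \left(-290770\right) \left(- \frac{1}{348613}\right) + 210847 \cdot \frac{1}{386883} = \frac{290770}{348613} + \frac{30121}{55269} = \frac{298552127}{216488673}$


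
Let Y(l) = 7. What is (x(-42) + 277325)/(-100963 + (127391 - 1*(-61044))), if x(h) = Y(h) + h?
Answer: 138645/43736 ≈ 3.1700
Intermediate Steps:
x(h) = 7 + h
(x(-42) + 277325)/(-100963 + (127391 - 1*(-61044))) = ((7 - 42) + 277325)/(-100963 + (127391 - 1*(-61044))) = (-35 + 277325)/(-100963 + (127391 + 61044)) = 277290/(-100963 + 188435) = 277290/87472 = 277290*(1/87472) = 138645/43736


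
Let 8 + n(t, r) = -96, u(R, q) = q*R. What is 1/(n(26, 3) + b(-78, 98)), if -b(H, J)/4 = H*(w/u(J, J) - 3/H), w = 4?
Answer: -2401/220580 ≈ -0.010885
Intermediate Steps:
u(R, q) = R*q
n(t, r) = -104 (n(t, r) = -8 - 96 = -104)
b(H, J) = -4*H*(-3/H + 4/J²) (b(H, J) = -4*H*(4/((J*J)) - 3/H) = -4*H*(4/(J²) - 3/H) = -4*H*(4/J² - 3/H) = -4*H*(-3/H + 4/J²))
1/(n(26, 3) + b(-78, 98)) = 1/(-104 + (12 - 16*(-78)/98²)) = 1/(-104 + (12 - 16*(-78)*1/9604)) = 1/(-104 + (12 + 312/2401)) = 1/(-104 + 29124/2401) = 1/(-220580/2401) = -2401/220580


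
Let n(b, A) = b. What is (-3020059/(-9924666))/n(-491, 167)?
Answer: -3020059/4873011006 ≈ -0.00061975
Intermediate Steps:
(-3020059/(-9924666))/n(-491, 167) = -3020059/(-9924666)/(-491) = -3020059*(-1/9924666)*(-1/491) = (3020059/9924666)*(-1/491) = -3020059/4873011006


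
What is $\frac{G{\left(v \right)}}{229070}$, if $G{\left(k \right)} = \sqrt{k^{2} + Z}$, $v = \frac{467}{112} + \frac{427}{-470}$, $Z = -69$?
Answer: $\frac{i \sqrt{40431921711}}{6029122400} \approx 3.3351 \cdot 10^{-5} i$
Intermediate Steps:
$v = \frac{85833}{26320}$ ($v = 467 \cdot \frac{1}{112} + 427 \left(- \frac{1}{470}\right) = \frac{467}{112} - \frac{427}{470} = \frac{85833}{26320} \approx 3.2611$)
$G{\left(k \right)} = \sqrt{-69 + k^{2}}$ ($G{\left(k \right)} = \sqrt{k^{2} - 69} = \sqrt{-69 + k^{2}}$)
$\frac{G{\left(v \right)}}{229070} = \frac{\sqrt{-69 + \left(\frac{85833}{26320}\right)^{2}}}{229070} = \sqrt{-69 + \frac{7367303889}{692742400}} \cdot \frac{1}{229070} = \sqrt{- \frac{40431921711}{692742400}} \cdot \frac{1}{229070} = \frac{i \sqrt{40431921711}}{26320} \cdot \frac{1}{229070} = \frac{i \sqrt{40431921711}}{6029122400}$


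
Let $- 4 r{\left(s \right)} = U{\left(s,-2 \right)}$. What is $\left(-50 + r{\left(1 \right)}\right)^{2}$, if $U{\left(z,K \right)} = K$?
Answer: $\frac{9801}{4} \approx 2450.3$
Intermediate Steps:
$r{\left(s \right)} = \frac{1}{2}$ ($r{\left(s \right)} = \left(- \frac{1}{4}\right) \left(-2\right) = \frac{1}{2}$)
$\left(-50 + r{\left(1 \right)}\right)^{2} = \left(-50 + \frac{1}{2}\right)^{2} = \left(- \frac{99}{2}\right)^{2} = \frac{9801}{4}$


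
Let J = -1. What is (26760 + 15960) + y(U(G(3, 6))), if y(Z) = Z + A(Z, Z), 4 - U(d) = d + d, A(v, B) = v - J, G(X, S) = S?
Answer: 42705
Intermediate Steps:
A(v, B) = 1 + v (A(v, B) = v - 1*(-1) = v + 1 = 1 + v)
U(d) = 4 - 2*d (U(d) = 4 - (d + d) = 4 - 2*d)
y(Z) = 1 + 2*Z (y(Z) = Z + (1 + Z) = 1 + 2*Z)
(26760 + 15960) + y(U(G(3, 6))) = (26760 + 15960) + (1 + 2*(4 - 2*6)) = 42720 + (1 + 2*(4 - 12)) = 42720 + (1 + 2*(-8)) = 42720 + (1 - 16) = 42720 - 15 = 42705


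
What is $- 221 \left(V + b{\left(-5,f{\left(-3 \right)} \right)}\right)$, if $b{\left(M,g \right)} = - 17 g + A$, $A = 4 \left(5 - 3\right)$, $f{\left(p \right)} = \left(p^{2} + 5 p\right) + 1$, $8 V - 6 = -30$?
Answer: $-19890$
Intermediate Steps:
$V = -3$ ($V = \frac{3}{4} + \frac{1}{8} \left(-30\right) = \frac{3}{4} - \frac{15}{4} = -3$)
$f{\left(p \right)} = 1 + p^{2} + 5 p$
$A = 8$ ($A = 4 \cdot 2 = 8$)
$b{\left(M,g \right)} = 8 - 17 g$ ($b{\left(M,g \right)} = - 17 g + 8 = 8 - 17 g$)
$- 221 \left(V + b{\left(-5,f{\left(-3 \right)} \right)}\right) = - 221 \left(-3 - \left(-8 + 17 \left(1 + \left(-3\right)^{2} + 5 \left(-3\right)\right)\right)\right) = - 221 \left(-3 - \left(-8 + 17 \left(1 + 9 - 15\right)\right)\right) = - 221 \left(-3 + \left(8 - -85\right)\right) = - 221 \left(-3 + \left(8 + 85\right)\right) = - 221 \left(-3 + 93\right) = \left(-221\right) 90 = -19890$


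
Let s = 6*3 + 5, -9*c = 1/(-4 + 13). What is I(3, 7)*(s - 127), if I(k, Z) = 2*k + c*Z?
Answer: -49816/81 ≈ -615.01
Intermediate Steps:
c = -1/81 (c = -1/(9*(-4 + 13)) = -1/9/9 = -1/9*1/9 = -1/81 ≈ -0.012346)
I(k, Z) = 2*k - Z/81
s = 23 (s = 18 + 5 = 23)
I(3, 7)*(s - 127) = (2*3 - 1/81*7)*(23 - 127) = (6 - 7/81)*(-104) = (479/81)*(-104) = -49816/81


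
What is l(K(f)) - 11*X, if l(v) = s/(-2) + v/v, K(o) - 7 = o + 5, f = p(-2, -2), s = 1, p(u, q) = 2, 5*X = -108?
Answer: 2381/10 ≈ 238.10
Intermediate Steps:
X = -108/5 (X = (⅕)*(-108) = -108/5 ≈ -21.600)
f = 2
K(o) = 12 + o (K(o) = 7 + (o + 5) = 7 + (5 + o) = 12 + o)
l(v) = ½ (l(v) = 1/(-2) + v/v = 1*(-½) + 1 = -½ + 1 = ½)
l(K(f)) - 11*X = ½ - 11*(-108/5) = ½ + 1188/5 = 2381/10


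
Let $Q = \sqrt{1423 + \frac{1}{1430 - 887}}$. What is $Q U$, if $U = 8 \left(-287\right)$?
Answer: $- \frac{2296 \sqrt{419570670}}{543} \approx -86611.0$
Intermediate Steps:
$U = -2296$
$Q = \frac{\sqrt{419570670}}{543}$ ($Q = \sqrt{1423 + \frac{1}{543}} = \sqrt{\frac{772690}{543}} = \frac{\sqrt{419570670}}{543} \approx 37.723$)
$Q U = \frac{\sqrt{419570670}}{543} \left(-2296\right) = - \frac{2296 \sqrt{419570670}}{543}$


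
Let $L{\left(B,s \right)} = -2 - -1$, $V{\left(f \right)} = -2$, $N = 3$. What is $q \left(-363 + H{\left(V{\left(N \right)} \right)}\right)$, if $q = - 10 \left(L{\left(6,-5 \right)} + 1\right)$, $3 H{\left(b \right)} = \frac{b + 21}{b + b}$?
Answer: $0$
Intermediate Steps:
$H{\left(b \right)} = \frac{21 + b}{6 b}$ ($H{\left(b \right)} = \frac{\left(b + 21\right) \frac{1}{b + b}}{3} = \frac{\left(21 + b\right) \frac{1}{2 b}}{3} = \frac{\frac{1}{2} \frac{1}{b} \left(21 + b\right)}{3} = \frac{21 + b}{6 b}$)
$L{\left(B,s \right)} = -1$ ($L{\left(B,s \right)} = -2 + 1 = -1$)
$q = 0$ ($q = - 10 \left(-1 + 1\right) = \left(-10\right) 0 = 0$)
$q \left(-363 + H{\left(V{\left(N \right)} \right)}\right) = 0 \left(-363 + \frac{21 - 2}{6 \left(-2\right)}\right) = 0 \left(-363 + \frac{1}{6} \left(- \frac{1}{2}\right) 19\right) = 0 \left(-363 - \frac{19}{12}\right) = 0 \left(- \frac{4375}{12}\right) = 0$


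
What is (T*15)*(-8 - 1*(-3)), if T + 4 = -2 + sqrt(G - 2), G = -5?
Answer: 450 - 75*I*sqrt(7) ≈ 450.0 - 198.43*I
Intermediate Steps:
T = -6 + I*sqrt(7) (T = -4 + (-2 + sqrt(-5 - 2)) = -4 + (-2 + sqrt(-7)) = -4 + (-2 + I*sqrt(7)) = -6 + I*sqrt(7) ≈ -6.0 + 2.6458*I)
(T*15)*(-8 - 1*(-3)) = ((-6 + I*sqrt(7))*15)*(-8 - 1*(-3)) = (-90 + 15*I*sqrt(7))*(-8 + 3) = (-90 + 15*I*sqrt(7))*(-5) = 450 - 75*I*sqrt(7)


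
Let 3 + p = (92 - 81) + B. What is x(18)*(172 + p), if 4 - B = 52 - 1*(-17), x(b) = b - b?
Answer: 0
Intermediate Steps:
x(b) = 0
B = -65 (B = 4 - (52 - 1*(-17)) = 4 - (52 + 17) = 4 - 1*69 = 4 - 69 = -65)
p = -57 (p = -3 + ((92 - 81) - 65) = -3 + (11 - 65) = -3 - 54 = -57)
x(18)*(172 + p) = 0*(172 - 57) = 0*115 = 0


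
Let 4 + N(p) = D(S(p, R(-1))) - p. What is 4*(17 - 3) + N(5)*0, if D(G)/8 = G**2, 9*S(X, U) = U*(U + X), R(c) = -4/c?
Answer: 56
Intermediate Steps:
S(X, U) = U*(U + X)/9 (S(X, U) = (U*(U + X))/9 = U*(U + X)/9)
D(G) = 8*G**2
N(p) = -4 - p + 8*(16/9 + 4*p/9)**2 (N(p) = -4 + (8*((-4/(-1))*(-4/(-1) + p)/9)**2 - p) = -4 + (8*((-4*(-1))*(-4*(-1) + p)/9)**2 - p) = -4 + (8*((1/9)*4*(4 + p))**2 - p) = -4 + (8*(16/9 + 4*p/9)**2 - p) = -4 + (-p + 8*(16/9 + 4*p/9)**2) = -4 - p + 8*(16/9 + 4*p/9)**2)
4*(17 - 3) + N(5)*0 = 4*(17 - 3) + (1724/81 + (128/81)*5**2 + (943/81)*5)*0 = 4*14 + (1724/81 + (128/81)*25 + 4715/81)*0 = 56 + (1724/81 + 3200/81 + 4715/81)*0 = 56 + 119*0 = 56 + 0 = 56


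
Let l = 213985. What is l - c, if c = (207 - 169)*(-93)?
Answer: 217519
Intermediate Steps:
c = -3534 (c = 38*(-93) = -3534)
l - c = 213985 - 1*(-3534) = 213985 + 3534 = 217519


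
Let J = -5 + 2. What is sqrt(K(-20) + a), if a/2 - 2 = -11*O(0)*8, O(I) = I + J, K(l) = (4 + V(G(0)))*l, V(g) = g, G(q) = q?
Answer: 2*sqrt(113) ≈ 21.260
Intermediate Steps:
J = -3
K(l) = 4*l (K(l) = (4 + 0)*l = 4*l)
O(I) = -3 + I (O(I) = I - 3 = -3 + I)
a = 532 (a = 4 + 2*(-11*(-3 + 0)*8) = 4 + 2*(-11*(-3)*8) = 4 + 2*(33*8) = 4 + 2*264 = 4 + 528 = 532)
sqrt(K(-20) + a) = sqrt(4*(-20) + 532) = sqrt(-80 + 532) = sqrt(452) = 2*sqrt(113)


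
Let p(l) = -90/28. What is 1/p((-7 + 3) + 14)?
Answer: -14/45 ≈ -0.31111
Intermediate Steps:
p(l) = -45/14 (p(l) = -90*1/28 = -45/14)
1/p((-7 + 3) + 14) = 1/(-45/14) = -14/45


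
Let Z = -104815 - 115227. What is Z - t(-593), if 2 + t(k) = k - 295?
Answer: -219152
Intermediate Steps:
t(k) = -297 + k (t(k) = -2 + (k - 295) = -2 + (-295 + k) = -297 + k)
Z = -220042
Z - t(-593) = -220042 - (-297 - 593) = -220042 - 1*(-890) = -220042 + 890 = -219152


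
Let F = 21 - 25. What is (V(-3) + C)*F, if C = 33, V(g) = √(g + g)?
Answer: -132 - 4*I*√6 ≈ -132.0 - 9.798*I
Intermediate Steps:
V(g) = √2*√g (V(g) = √(2*g) = √2*√g)
F = -4
(V(-3) + C)*F = (√2*√(-3) + 33)*(-4) = (√2*(I*√3) + 33)*(-4) = (I*√6 + 33)*(-4) = (33 + I*√6)*(-4) = -132 - 4*I*√6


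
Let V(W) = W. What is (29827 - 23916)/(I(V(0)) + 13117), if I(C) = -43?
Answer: 5911/13074 ≈ 0.45212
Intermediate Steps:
(29827 - 23916)/(I(V(0)) + 13117) = (29827 - 23916)/(-43 + 13117) = 5911/13074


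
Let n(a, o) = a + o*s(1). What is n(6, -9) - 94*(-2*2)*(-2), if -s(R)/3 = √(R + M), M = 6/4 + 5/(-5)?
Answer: -746 + 27*√6/2 ≈ -712.93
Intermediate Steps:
M = ½ (M = 6*(¼) + 5*(-⅕) = 3/2 - 1 = ½ ≈ 0.50000)
s(R) = -3*√(½ + R) (s(R) = -3*√(R + ½) = -3*√(½ + R))
n(a, o) = a - 3*o*√6/2 (n(a, o) = a + o*(-3*√(2 + 4*1)/2) = a + o*(-3*√(2 + 4)/2) = a + o*(-3*√6/2) = a - 3*o*√6/2)
n(6, -9) - 94*(-2*2)*(-2) = (6 - 3/2*(-9)*√6) - 94*(-2*2)*(-2) = (6 + 27*√6/2) - (-376)*(-2) = (6 + 27*√6/2) - 94*8 = (6 + 27*√6/2) - 752 = -746 + 27*√6/2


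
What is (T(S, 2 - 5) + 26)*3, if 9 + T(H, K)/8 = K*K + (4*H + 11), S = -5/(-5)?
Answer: 438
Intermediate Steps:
S = 1 (S = -5*(-⅕) = 1)
T(H, K) = 16 + 8*K² + 32*H (T(H, K) = -72 + 8*(K*K + (4*H + 11)) = -72 + 8*(K² + (11 + 4*H)) = -72 + 8*(11 + K² + 4*H) = -72 + (88 + 8*K² + 32*H) = 16 + 8*K² + 32*H)
(T(S, 2 - 5) + 26)*3 = ((16 + 8*(2 - 5)² + 32*1) + 26)*3 = ((16 + 8*(-3)² + 32) + 26)*3 = ((16 + 8*9 + 32) + 26)*3 = ((16 + 72 + 32) + 26)*3 = (120 + 26)*3 = 146*3 = 438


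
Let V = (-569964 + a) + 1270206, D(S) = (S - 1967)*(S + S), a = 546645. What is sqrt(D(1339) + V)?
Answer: I*sqrt(434897) ≈ 659.47*I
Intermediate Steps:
D(S) = 2*S*(-1967 + S) (D(S) = (-1967 + S)*(2*S) = 2*S*(-1967 + S))
V = 1246887 (V = (-569964 + 546645) + 1270206 = -23319 + 1270206 = 1246887)
sqrt(D(1339) + V) = sqrt(2*1339*(-1967 + 1339) + 1246887) = sqrt(2*1339*(-628) + 1246887) = sqrt(-1681784 + 1246887) = sqrt(-434897) = I*sqrt(434897)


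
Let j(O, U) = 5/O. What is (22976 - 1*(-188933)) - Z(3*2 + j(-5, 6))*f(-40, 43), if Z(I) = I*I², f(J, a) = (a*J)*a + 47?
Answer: 9451034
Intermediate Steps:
f(J, a) = 47 + J*a² (f(J, a) = (J*a)*a + 47 = J*a² + 47 = 47 + J*a²)
Z(I) = I³
(22976 - 1*(-188933)) - Z(3*2 + j(-5, 6))*f(-40, 43) = (22976 - 1*(-188933)) - (3*2 + 5/(-5))³*(47 - 40*43²) = (22976 + 188933) - (6 + 5*(-⅕))³*(47 - 40*1849) = 211909 - (6 - 1)³*(47 - 73960) = 211909 - 5³*(-73913) = 211909 - 125*(-73913) = 211909 - 1*(-9239125) = 211909 + 9239125 = 9451034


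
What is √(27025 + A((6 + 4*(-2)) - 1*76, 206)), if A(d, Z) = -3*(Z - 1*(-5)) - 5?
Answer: √26387 ≈ 162.44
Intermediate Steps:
A(d, Z) = -20 - 3*Z (A(d, Z) = -3*(Z + 5) - 5 = -3*(5 + Z) - 5 = (-15 - 3*Z) - 5 = -20 - 3*Z)
√(27025 + A((6 + 4*(-2)) - 1*76, 206)) = √(27025 + (-20 - 3*206)) = √(27025 + (-20 - 618)) = √(27025 - 638) = √26387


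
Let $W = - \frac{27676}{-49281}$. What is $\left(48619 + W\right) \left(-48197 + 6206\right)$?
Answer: $- \frac{33537100548155}{16427} \approx -2.0416 \cdot 10^{9}$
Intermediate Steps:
$W = \frac{27676}{49281}$ ($W = \left(-27676\right) \left(- \frac{1}{49281}\right) = \frac{27676}{49281} \approx 0.5616$)
$\left(48619 + W\right) \left(-48197 + 6206\right) = \left(48619 + \frac{27676}{49281}\right) \left(-48197 + 6206\right) = \frac{2396020615}{49281} \left(-41991\right) = - \frac{33537100548155}{16427}$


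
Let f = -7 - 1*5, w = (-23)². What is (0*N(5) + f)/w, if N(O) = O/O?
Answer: -12/529 ≈ -0.022684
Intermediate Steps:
w = 529
f = -12 (f = -7 - 5 = -12)
N(O) = 1
(0*N(5) + f)/w = (0*1 - 12)/529 = (0 - 12)*(1/529) = -12*1/529 = -12/529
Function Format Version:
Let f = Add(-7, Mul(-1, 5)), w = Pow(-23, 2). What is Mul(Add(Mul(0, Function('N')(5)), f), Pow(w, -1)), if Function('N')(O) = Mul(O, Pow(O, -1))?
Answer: Rational(-12, 529) ≈ -0.022684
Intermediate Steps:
w = 529
f = -12 (f = Add(-7, -5) = -12)
Function('N')(O) = 1
Mul(Add(Mul(0, Function('N')(5)), f), Pow(w, -1)) = Mul(Add(Mul(0, 1), -12), Pow(529, -1)) = Mul(Add(0, -12), Rational(1, 529)) = Mul(-12, Rational(1, 529)) = Rational(-12, 529)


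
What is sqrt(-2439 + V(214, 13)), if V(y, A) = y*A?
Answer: 7*sqrt(7) ≈ 18.520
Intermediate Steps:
V(y, A) = A*y
sqrt(-2439 + V(214, 13)) = sqrt(-2439 + 13*214) = sqrt(-2439 + 2782) = sqrt(343) = 7*sqrt(7)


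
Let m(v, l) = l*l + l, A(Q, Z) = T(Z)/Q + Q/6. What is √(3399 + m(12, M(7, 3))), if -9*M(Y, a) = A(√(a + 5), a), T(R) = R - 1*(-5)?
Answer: √(2477969 - 189*√2)/27 ≈ 58.299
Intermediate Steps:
T(R) = 5 + R (T(R) = R + 5 = 5 + R)
A(Q, Z) = Q/6 + (5 + Z)/Q (A(Q, Z) = (5 + Z)/Q + Q/6 = Q/6 + (5 + Z)/Q)
M(Y, a) = -(35/6 + 7*a/6)/(9*√(5 + a)) (M(Y, a) = -(5 + a + (√(a + 5))²/6)/(9*(√(a + 5))) = -(5 + a + (√(5 + a))²/6)/(9*(√(5 + a))) = -(5 + a + (5 + a)/6)/(9*√(5 + a)) = -(5 + a + (⅚ + a/6))/(9*√(5 + a)) = -(35/6 + 7*a/6)/(9*√(5 + a)))
m(v, l) = l + l² (m(v, l) = l² + l = l + l²)
√(3399 + m(12, M(7, 3))) = √(3399 + (-7*√(5 + 3)/54)*(1 - 7*√(5 + 3)/54)) = √(3399 + (-7*√2/27)*(1 - 7*√2/27)) = √(3399 - 7*√2*(1 - 7*√2/27)/27)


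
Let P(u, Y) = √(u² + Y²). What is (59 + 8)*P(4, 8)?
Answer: 268*√5 ≈ 599.27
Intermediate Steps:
P(u, Y) = √(Y² + u²)
(59 + 8)*P(4, 8) = (59 + 8)*√(8² + 4²) = 67*√(64 + 16) = 67*√80 = 67*(4*√5) = 268*√5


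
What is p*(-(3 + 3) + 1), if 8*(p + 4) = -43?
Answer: 375/8 ≈ 46.875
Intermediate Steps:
p = -75/8 (p = -4 + (⅛)*(-43) = -4 - 43/8 = -75/8 ≈ -9.3750)
p*(-(3 + 3) + 1) = -75*(-(3 + 3) + 1)/8 = -75*(-1*6 + 1)/8 = -75*(-6 + 1)/8 = -75/8*(-5) = 375/8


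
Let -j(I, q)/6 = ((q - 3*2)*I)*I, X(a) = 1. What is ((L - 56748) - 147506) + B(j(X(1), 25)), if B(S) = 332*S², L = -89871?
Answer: 4020547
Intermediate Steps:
j(I, q) = -6*I²*(-6 + q) (j(I, q) = -6*(q - 3*2)*I*I = -6*(q - 6)*I*I = -6*(-6 + q)*I*I = -6*I*(-6 + q)*I = -6*I²*(-6 + q))
((L - 56748) - 147506) + B(j(X(1), 25)) = ((-89871 - 56748) - 147506) + 332*(6*1²*(6 - 1*25))² = (-146619 - 147506) + 332*(6*1*(6 - 25))² = -294125 + 332*(6*1*(-19))² = -294125 + 332*(-114)² = -294125 + 332*12996 = -294125 + 4314672 = 4020547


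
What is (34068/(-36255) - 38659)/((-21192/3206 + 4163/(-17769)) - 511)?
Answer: 13307740896390297/178255295550650 ≈ 74.656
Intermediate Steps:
(34068/(-36255) - 38659)/((-21192/3206 + 4163/(-17769)) - 511) = (34068*(-1/36255) - 38659)/((-21192*1/3206 + 4163*(-1/17769)) - 511) = (-11356/12085 - 38659)/((-10596/1603 - 4163/17769) - 511) = -467205371/(12085*(-194953613/28483707 - 511)) = -467205371/(12085*(-14750127890/28483707)) = -467205371/12085*(-28483707/14750127890) = 13307740896390297/178255295550650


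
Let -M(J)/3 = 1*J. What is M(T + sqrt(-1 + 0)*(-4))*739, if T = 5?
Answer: -11085 + 8868*I ≈ -11085.0 + 8868.0*I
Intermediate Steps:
M(J) = -3*J
M(T + sqrt(-1 + 0)*(-4))*739 = -3*(5 + sqrt(-1 + 0)*(-4))*739 = -3*(5 + sqrt(-1)*(-4))*739 = -3*(5 + I*(-4))*739 = -3*(5 - 4*I)*739 = (-15 + 12*I)*739 = -11085 + 8868*I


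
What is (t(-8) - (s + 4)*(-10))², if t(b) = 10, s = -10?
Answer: 2500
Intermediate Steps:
(t(-8) - (s + 4)*(-10))² = (10 - (-10 + 4)*(-10))² = (10 - (-6)*(-10))² = (10 - 1*60)² = (10 - 60)² = (-50)² = 2500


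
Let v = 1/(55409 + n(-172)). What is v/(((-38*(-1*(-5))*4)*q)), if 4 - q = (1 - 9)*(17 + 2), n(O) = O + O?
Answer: -1/6528506400 ≈ -1.5317e-10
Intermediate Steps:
n(O) = 2*O
v = 1/55065 (v = 1/(55409 + 2*(-172)) = 1/(55409 - 344) = 1/55065 ≈ 1.8160e-5)
q = 156 (q = 4 - (1 - 9)*(17 + 2) = 4 - (-8)*19 = 4 - 1*(-152) = 4 + 152 = 156)
v/(((-38*(-1*(-5))*4)*q)) = 1/(55065*((-38*(-1*(-5))*4*156))) = 1/(55065*((-190*4*156))) = 1/(55065*((-38*20*156))) = 1/(55065*((-760*156))) = (1/55065)/(-118560) = (1/55065)*(-1/118560) = -1/6528506400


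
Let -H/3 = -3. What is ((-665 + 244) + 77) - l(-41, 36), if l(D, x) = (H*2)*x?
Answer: -992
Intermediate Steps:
H = 9 (H = -3*(-3) = 9)
l(D, x) = 18*x (l(D, x) = (9*2)*x = 18*x)
((-665 + 244) + 77) - l(-41, 36) = ((-665 + 244) + 77) - 18*36 = (-421 + 77) - 1*648 = -344 - 648 = -992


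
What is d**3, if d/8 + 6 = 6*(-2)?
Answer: -2985984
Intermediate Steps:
d = -144 (d = -48 + 8*(6*(-2)) = -48 + 8*(-12) = -48 - 96 = -144)
d**3 = (-144)**3 = -2985984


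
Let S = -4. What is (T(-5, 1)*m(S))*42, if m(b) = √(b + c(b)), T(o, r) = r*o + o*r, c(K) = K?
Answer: -840*I*√2 ≈ -1187.9*I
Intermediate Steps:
T(o, r) = 2*o*r (T(o, r) = o*r + o*r = 2*o*r)
m(b) = √2*√b (m(b) = √(b + b) = √(2*b) = √2*√b)
(T(-5, 1)*m(S))*42 = ((2*(-5)*1)*(√2*√(-4)))*42 = -10*√2*2*I*42 = -20*I*√2*42 = -840*I*√2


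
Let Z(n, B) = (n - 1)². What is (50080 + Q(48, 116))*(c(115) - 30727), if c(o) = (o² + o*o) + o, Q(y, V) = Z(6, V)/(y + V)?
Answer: -17091554745/82 ≈ -2.0843e+8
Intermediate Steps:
Z(n, B) = (-1 + n)²
Q(y, V) = 25/(V + y) (Q(y, V) = (-1 + 6)²/(y + V) = 5²/(V + y) = 25/(V + y))
c(o) = o + 2*o² (c(o) = (o² + o²) + o = 2*o² + o = o + 2*o²)
(50080 + Q(48, 116))*(c(115) - 30727) = (50080 + 25/(116 + 48))*(115*(1 + 2*115) - 30727) = (50080 + 25/164)*(115*(1 + 230) - 30727) = (50080 + 25*(1/164))*(115*231 - 30727) = (50080 + 25/164)*(26565 - 30727) = (8213145/164)*(-4162) = -17091554745/82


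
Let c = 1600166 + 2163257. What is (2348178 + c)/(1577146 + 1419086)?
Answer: 6111601/2996232 ≈ 2.0398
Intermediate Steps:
c = 3763423
(2348178 + c)/(1577146 + 1419086) = (2348178 + 3763423)/(1577146 + 1419086) = 6111601/2996232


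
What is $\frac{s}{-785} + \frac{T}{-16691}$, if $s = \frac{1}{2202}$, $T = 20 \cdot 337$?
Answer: $- \frac{11650578491}{28851561870} \approx -0.40381$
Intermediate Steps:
$T = 6740$
$s = \frac{1}{2202} \approx 0.00045413$
$\frac{s}{-785} + \frac{T}{-16691} = \frac{1}{2202 \left(-785\right)} + \frac{6740}{-16691} = \frac{1}{2202} \left(- \frac{1}{785}\right) + 6740 \left(- \frac{1}{16691}\right) = - \frac{1}{1728570} - \frac{6740}{16691} = - \frac{11650578491}{28851561870}$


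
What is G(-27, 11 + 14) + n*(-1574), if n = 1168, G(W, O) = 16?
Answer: -1838416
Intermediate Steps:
G(-27, 11 + 14) + n*(-1574) = 16 + 1168*(-1574) = 16 - 1838432 = -1838416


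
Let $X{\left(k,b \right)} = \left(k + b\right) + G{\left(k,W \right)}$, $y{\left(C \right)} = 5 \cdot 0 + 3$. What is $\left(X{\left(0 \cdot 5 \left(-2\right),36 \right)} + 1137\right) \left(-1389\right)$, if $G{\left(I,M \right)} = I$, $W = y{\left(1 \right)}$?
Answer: $-1629297$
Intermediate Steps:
$y{\left(C \right)} = 3$ ($y{\left(C \right)} = 0 + 3 = 3$)
$W = 3$
$X{\left(k,b \right)} = b + 2 k$ ($X{\left(k,b \right)} = \left(k + b\right) + k = \left(b + k\right) + k = b + 2 k$)
$\left(X{\left(0 \cdot 5 \left(-2\right),36 \right)} + 1137\right) \left(-1389\right) = \left(\left(36 + 2 \cdot 0 \cdot 5 \left(-2\right)\right) + 1137\right) \left(-1389\right) = \left(\left(36 + 2 \cdot 0 \left(-2\right)\right) + 1137\right) \left(-1389\right) = \left(\left(36 + 2 \cdot 0\right) + 1137\right) \left(-1389\right) = \left(\left(36 + 0\right) + 1137\right) \left(-1389\right) = \left(36 + 1137\right) \left(-1389\right) = 1173 \left(-1389\right) = -1629297$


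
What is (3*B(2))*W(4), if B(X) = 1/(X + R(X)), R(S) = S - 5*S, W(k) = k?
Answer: -2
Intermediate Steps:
R(S) = -4*S
B(X) = -1/(3*X) (B(X) = 1/(X - 4*X) = 1/(-3*X) = -1/(3*X))
(3*B(2))*W(4) = (3*(-⅓/2))*4 = (3*(-⅓*½))*4 = (3*(-⅙))*4 = -½*4 = -2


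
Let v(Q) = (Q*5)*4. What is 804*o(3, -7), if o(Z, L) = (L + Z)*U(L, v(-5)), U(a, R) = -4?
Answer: 12864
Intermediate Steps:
v(Q) = 20*Q (v(Q) = (5*Q)*4 = 20*Q)
o(Z, L) = -4*L - 4*Z (o(Z, L) = (L + Z)*(-4) = -4*L - 4*Z)
804*o(3, -7) = 804*(-4*(-7) - 4*3) = 804*(28 - 12) = 804*16 = 12864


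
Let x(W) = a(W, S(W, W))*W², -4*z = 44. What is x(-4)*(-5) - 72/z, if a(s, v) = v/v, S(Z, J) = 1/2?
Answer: -808/11 ≈ -73.455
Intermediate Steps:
z = -11 (z = -¼*44 = -11)
S(Z, J) = ½
a(s, v) = 1
x(W) = W² (x(W) = 1*W² = W²)
x(-4)*(-5) - 72/z = (-4)²*(-5) - 72/(-11) = 16*(-5) - 72*(-1/11) = -80 + 72/11 = -808/11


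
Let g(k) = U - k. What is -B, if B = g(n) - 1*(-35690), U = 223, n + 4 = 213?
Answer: -35704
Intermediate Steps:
n = 209 (n = -4 + 213 = 209)
g(k) = 223 - k
B = 35704 (B = (223 - 1*209) - 1*(-35690) = (223 - 209) + 35690 = 14 + 35690 = 35704)
-B = -1*35704 = -35704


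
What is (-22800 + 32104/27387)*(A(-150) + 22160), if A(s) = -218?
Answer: -1522266467248/3043 ≈ -5.0025e+8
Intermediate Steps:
(-22800 + 32104/27387)*(A(-150) + 22160) = (-22800 + 32104/27387)*(-218 + 22160) = (-22800 + 32104*(1/27387))*21942 = (-22800 + 32104/27387)*21942 = -624391496/27387*21942 = -1522266467248/3043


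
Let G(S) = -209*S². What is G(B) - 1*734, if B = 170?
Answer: -6040834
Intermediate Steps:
G(B) - 1*734 = -209*170² - 1*734 = -209*28900 - 734 = -6040100 - 734 = -6040834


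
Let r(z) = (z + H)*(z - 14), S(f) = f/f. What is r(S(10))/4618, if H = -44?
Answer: 559/4618 ≈ 0.12105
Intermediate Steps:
S(f) = 1
r(z) = (-44 + z)*(-14 + z) (r(z) = (z - 44)*(z - 14) = (-44 + z)*(-14 + z))
r(S(10))/4618 = (616 + 1**2 - 58*1)/4618 = (616 + 1 - 58)*(1/4618) = 559*(1/4618) = 559/4618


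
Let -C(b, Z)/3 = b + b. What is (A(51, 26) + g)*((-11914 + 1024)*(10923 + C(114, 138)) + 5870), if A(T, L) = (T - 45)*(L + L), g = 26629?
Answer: -3003836366440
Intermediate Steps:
C(b, Z) = -6*b (C(b, Z) = -3*(b + b) = -6*b)
A(T, L) = 2*L*(-45 + T) (A(T, L) = (-45 + T)*(2*L) = 2*L*(-45 + T))
(A(51, 26) + g)*((-11914 + 1024)*(10923 + C(114, 138)) + 5870) = (2*26*(-45 + 51) + 26629)*((-11914 + 1024)*(10923 - 6*114) + 5870) = (2*26*6 + 26629)*(-10890*(10923 - 684) + 5870) = (312 + 26629)*(-10890*10239 + 5870) = 26941*(-111502710 + 5870) = 26941*(-111496840) = -3003836366440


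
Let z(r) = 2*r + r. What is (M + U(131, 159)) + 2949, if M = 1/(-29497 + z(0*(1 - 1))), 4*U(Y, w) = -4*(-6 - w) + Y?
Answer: 371278735/117988 ≈ 3146.8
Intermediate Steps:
U(Y, w) = 6 + w + Y/4 (U(Y, w) = (-4*(-6 - w) + Y)/4 = ((24 + 4*w) + Y)/4 = (24 + Y + 4*w)/4 = 6 + w + Y/4)
z(r) = 3*r
M = -1/29497 (M = 1/(-29497 + 3*(0*(1 - 1))) = 1/(-29497 + 3*(0*0)) = 1/(-29497 + 3*0) = 1/(-29497 + 0) = 1/(-29497) = -1/29497 ≈ -3.3902e-5)
(M + U(131, 159)) + 2949 = (-1/29497 + (6 + 159 + (1/4)*131)) + 2949 = (-1/29497 + (6 + 159 + 131/4)) + 2949 = (-1/29497 + 791/4) + 2949 = 23332123/117988 + 2949 = 371278735/117988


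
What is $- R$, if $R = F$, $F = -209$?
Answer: $209$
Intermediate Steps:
$R = -209$
$- R = \left(-1\right) \left(-209\right) = 209$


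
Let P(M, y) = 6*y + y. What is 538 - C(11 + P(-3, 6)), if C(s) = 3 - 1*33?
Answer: 568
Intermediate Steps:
P(M, y) = 7*y
C(s) = -30 (C(s) = 3 - 33 = -30)
538 - C(11 + P(-3, 6)) = 538 - 1*(-30) = 538 + 30 = 568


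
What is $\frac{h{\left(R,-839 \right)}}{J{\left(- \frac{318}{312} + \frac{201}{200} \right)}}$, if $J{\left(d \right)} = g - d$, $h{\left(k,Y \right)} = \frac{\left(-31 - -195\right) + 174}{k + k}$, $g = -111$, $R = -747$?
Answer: $\frac{439400}{215556561} \approx 0.0020384$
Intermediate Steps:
$h{\left(k,Y \right)} = \frac{169}{k}$ ($h{\left(k,Y \right)} = \frac{\left(-31 + 195\right) + 174}{2 k} = \left(164 + 174\right) \frac{1}{2 k} = 338 \frac{1}{2 k} = \frac{169}{k}$)
$J{\left(d \right)} = -111 - d$
$\frac{h{\left(R,-839 \right)}}{J{\left(- \frac{318}{312} + \frac{201}{200} \right)}} = \frac{169 \frac{1}{-747}}{-111 - \left(- \frac{318}{312} + \frac{201}{200}\right)} = \frac{169 \left(- \frac{1}{747}\right)}{-111 - \left(\left(-318\right) \frac{1}{312} + 201 \cdot \frac{1}{200}\right)} = - \frac{169}{747 \left(-111 - \left(- \frac{53}{52} + \frac{201}{200}\right)\right)} = - \frac{169}{747 \left(-111 - - \frac{37}{2600}\right)} = - \frac{169}{747 \left(-111 + \frac{37}{2600}\right)} = - \frac{169}{747 \left(- \frac{288563}{2600}\right)} = \left(- \frac{169}{747}\right) \left(- \frac{2600}{288563}\right) = \frac{439400}{215556561}$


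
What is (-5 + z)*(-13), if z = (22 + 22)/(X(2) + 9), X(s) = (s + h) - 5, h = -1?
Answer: -247/5 ≈ -49.400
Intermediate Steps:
X(s) = -6 + s (X(s) = (s - 1) - 5 = (-1 + s) - 5 = -6 + s)
z = 44/5 (z = (22 + 22)/((-6 + 2) + 9) = 44/(-4 + 9) = 44/5 ≈ 8.8000)
(-5 + z)*(-13) = (-5 + 44/5)*(-13) = (19/5)*(-13) = -247/5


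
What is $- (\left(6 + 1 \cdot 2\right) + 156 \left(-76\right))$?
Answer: $11848$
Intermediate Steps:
$- (\left(6 + 1 \cdot 2\right) + 156 \left(-76\right)) = - (\left(6 + 2\right) - 11856) = - (8 - 11856) = \left(-1\right) \left(-11848\right) = 11848$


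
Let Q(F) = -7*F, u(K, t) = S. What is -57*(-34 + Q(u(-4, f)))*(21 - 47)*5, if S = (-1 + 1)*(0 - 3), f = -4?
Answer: -251940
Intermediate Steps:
S = 0 (S = 0*(-3) = 0)
u(K, t) = 0
-57*(-34 + Q(u(-4, f)))*(21 - 47)*5 = -57*(-34 - 7*0)*(21 - 47)*5 = -57*(-34 + 0)*(-26)*5 = -(-1938)*(-26)*5 = -57*884*5 = -50388*5 = -251940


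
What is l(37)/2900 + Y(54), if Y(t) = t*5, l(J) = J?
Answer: 783037/2900 ≈ 270.01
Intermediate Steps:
Y(t) = 5*t
l(37)/2900 + Y(54) = 37/2900 + 5*54 = 37*(1/2900) + 270 = 37/2900 + 270 = 783037/2900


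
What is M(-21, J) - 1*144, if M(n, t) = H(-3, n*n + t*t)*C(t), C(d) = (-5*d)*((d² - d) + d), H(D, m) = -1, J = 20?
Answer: 39856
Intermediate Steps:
C(d) = -5*d³ (C(d) = (-5*d)*d² = -5*d³)
M(n, t) = 5*t³ (M(n, t) = -(-5)*t³ = 5*t³)
M(-21, J) - 1*144 = 5*20³ - 1*144 = 5*8000 - 144 = 40000 - 144 = 39856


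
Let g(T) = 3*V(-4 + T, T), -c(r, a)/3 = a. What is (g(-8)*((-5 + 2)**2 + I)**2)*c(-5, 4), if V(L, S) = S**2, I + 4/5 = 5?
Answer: -10036224/25 ≈ -4.0145e+5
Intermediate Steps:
c(r, a) = -3*a
I = 21/5 (I = -4/5 + 5 = 21/5 ≈ 4.2000)
g(T) = 3*T**2
(g(-8)*((-5 + 2)**2 + I)**2)*c(-5, 4) = ((3*(-8)**2)*((-5 + 2)**2 + 21/5)**2)*(-3*4) = ((3*64)*((-3)**2 + 21/5)**2)*(-12) = (192*(9 + 21/5)**2)*(-12) = (192*(66/5)**2)*(-12) = (192*(4356/25))*(-12) = (836352/25)*(-12) = -10036224/25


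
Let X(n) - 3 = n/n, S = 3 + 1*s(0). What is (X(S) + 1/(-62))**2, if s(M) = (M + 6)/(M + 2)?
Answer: 61009/3844 ≈ 15.871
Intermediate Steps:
s(M) = (6 + M)/(2 + M)
S = 6 (S = 3 + 1*((6 + 0)/(2 + 0)) = 3 + 1*(6/2) = 3 + 1*((1/2)*6) = 3 + 1*3 = 3 + 3 = 6)
X(n) = 4 (X(n) = 3 + n/n = 3 + 1 = 4)
(X(S) + 1/(-62))**2 = (4 + 1/(-62))**2 = (4 - 1/62)**2 = (247/62)**2 = 61009/3844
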